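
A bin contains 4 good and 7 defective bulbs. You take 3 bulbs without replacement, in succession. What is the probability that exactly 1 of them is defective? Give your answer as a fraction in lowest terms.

One ordering (defective drawn first) has probability 7/11 × 4/10 × 3/9 = 84/990 = 14/165.
There are C(3,1) = 3 such orderings, each equally likely, so P = 3 × 14/165 = 14/55.

14/55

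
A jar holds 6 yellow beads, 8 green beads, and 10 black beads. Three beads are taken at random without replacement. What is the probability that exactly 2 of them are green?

One ordering (green drawn first) has probability 8/24 × 7/23 × 16/22 = 896/12144 = 56/759.
There are C(3,2) = 3 such orderings, each equally likely, so P = 3 × 56/759 = 56/253.

56/253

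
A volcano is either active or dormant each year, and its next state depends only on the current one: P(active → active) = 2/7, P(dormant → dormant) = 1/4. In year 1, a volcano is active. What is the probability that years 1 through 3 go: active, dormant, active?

15/28

Year 1 is given. For each transition, use the conditional probability from the current state:
P(dormant | active) = 5/7; P(active | dormant) = 3/4.
P = 5/7 × 3/4 = 15/28.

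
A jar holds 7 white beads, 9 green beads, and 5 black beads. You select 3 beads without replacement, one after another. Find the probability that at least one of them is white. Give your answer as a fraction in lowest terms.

P(no white) = 14/21 × 13/20 × 12/19 = 2184/7980 = 26/95.
P(at least one) = 1 − 26/95 = 69/95.

69/95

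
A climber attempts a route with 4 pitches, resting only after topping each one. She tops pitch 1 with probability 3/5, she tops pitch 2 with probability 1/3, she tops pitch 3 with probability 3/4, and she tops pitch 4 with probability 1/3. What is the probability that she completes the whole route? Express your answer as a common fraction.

1/20

The events are sequential, so multiply the conditional probabilities:
P = 3/5 × 1/3 × 3/4 × 1/3 = 9/180 = 1/20.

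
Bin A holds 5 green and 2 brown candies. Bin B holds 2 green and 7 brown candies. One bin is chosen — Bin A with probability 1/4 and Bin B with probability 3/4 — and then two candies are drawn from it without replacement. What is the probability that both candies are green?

47/336

From Bin A: P(both green) = (5/7)(4/6) = 10/21.
From Bin B: P(both green) = (2/9)(1/8) = 1/36.
Total probability = (1/4)(10/21) + (3/4)(1/36) = 47/336.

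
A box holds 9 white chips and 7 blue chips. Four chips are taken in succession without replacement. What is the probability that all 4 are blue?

P = 7/16 × 6/15 × 5/14 × 4/13 = 840/43680 = 1/52.

1/52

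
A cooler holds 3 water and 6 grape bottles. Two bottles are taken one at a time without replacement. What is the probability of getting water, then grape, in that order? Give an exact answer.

1/4

Each draw changes the counts, so multiply the conditional probabilities along the sequence:
P = 3/9 × 6/8 = 18/72 = 1/4.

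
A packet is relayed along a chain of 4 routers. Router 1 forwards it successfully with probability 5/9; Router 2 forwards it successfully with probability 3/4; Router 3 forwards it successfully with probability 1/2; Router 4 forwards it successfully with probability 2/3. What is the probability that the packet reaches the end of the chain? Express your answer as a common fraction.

Each stage is reached only if all earlier stages succeed, so
P = 5/9 × 3/4 × 1/2 × 2/3 = 30/216 = 5/36.

5/36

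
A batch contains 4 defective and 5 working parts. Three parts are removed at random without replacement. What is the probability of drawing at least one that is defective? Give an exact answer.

P(no defective) = 5/9 × 4/8 × 3/7 = 60/504 = 5/42.
P(at least one) = 1 − 5/42 = 37/42.

37/42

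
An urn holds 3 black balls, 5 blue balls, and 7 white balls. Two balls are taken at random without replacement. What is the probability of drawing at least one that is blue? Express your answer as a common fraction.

4/7

P(no blue) = 10/15 × 9/14 = 90/210 = 3/7.
P(at least one) = 1 − 3/7 = 4/7.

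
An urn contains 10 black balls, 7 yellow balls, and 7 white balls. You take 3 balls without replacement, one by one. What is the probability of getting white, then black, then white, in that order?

35/1012

Multiply the probability of each draw given the previous ones:
P = 7/24 × 10/23 × 6/22 = 420/12144 = 35/1012.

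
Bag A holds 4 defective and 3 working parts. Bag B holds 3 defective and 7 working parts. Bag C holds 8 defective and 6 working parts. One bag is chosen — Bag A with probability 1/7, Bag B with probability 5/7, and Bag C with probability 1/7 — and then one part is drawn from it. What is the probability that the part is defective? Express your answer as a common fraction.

From Bag A: P(defective) = 4/7.
From Bag B: P(defective) = 3/10.
From Bag C: P(defective) = 8/14.
Total probability = (1/7)(4/7) + (5/7)(3/10) + (1/7)(8/14) = 37/98.

37/98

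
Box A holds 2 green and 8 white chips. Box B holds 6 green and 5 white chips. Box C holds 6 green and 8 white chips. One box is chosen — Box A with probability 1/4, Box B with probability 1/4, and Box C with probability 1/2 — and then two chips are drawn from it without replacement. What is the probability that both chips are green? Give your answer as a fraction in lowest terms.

7034/45045

From Box A: P(both green) = (2/10)(1/9) = 1/45.
From Box B: P(both green) = (6/11)(5/10) = 3/11.
From Box C: P(both green) = (6/14)(5/13) = 15/91.
Total probability = (1/4)(1/45) + (1/4)(3/11) + (1/2)(15/91) = 7034/45045.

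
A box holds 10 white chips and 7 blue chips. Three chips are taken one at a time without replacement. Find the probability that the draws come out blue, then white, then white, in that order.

Each draw changes the counts, so multiply the conditional probabilities along the sequence:
P = 7/17 × 10/16 × 9/15 = 630/4080 = 21/136.

21/136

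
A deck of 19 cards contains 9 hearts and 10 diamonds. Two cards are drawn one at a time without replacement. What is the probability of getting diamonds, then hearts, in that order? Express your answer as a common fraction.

5/19

Multiply the probability of each draw given the previous ones:
P = 10/19 × 9/18 = 90/342 = 5/19.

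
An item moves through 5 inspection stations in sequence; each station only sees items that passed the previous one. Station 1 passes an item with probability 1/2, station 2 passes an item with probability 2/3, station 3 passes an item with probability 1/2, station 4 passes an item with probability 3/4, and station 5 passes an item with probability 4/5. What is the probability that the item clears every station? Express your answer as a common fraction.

Each stage is reached only if all earlier stages succeed, so
P = 1/2 × 2/3 × 1/2 × 3/4 × 4/5 = 24/240 = 1/10.

1/10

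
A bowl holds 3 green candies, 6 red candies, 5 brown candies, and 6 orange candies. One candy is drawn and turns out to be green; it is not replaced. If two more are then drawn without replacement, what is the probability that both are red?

With the first candy removed, 6 red remain out of 19.
P = 6/19 × 5/18 = 30/342 = 5/57.

5/57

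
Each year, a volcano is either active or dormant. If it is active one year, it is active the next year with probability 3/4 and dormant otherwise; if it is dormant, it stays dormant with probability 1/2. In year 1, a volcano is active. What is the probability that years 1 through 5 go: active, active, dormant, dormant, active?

3/64

Year 1 is given. For each transition, use the conditional probability from the current state:
P(active | active) = 3/4; P(dormant | active) = 1/4; P(dormant | dormant) = 1/2; P(active | dormant) = 1/2.
P = 3/4 × 1/4 × 1/2 × 1/2 = 3/64.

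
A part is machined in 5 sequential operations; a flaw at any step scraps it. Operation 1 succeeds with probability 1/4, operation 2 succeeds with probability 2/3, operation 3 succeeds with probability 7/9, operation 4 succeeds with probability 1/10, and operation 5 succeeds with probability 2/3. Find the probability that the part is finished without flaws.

7/810

Multiplying along the chain,
P = 1/4 × 2/3 × 7/9 × 1/10 × 2/3 = 28/3240 = 7/810.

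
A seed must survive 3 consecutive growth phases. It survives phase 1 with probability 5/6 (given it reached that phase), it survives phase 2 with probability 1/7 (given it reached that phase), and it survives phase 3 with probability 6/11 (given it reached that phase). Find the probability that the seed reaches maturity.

The events are sequential, so multiply the conditional probabilities:
P = 5/6 × 1/7 × 6/11 = 30/462 = 5/77.

5/77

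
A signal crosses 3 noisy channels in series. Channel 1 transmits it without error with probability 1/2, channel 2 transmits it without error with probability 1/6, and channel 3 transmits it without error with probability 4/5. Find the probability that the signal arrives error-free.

1/15

Multiplying along the chain,
P = 1/2 × 1/6 × 4/5 = 4/60 = 1/15.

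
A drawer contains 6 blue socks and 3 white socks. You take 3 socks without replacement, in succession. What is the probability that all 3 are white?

1/84

P = 3/9 × 2/8 × 1/7 = 6/504 = 1/84.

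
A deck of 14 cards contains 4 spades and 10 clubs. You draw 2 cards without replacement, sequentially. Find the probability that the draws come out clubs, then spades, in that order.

20/91

Chain rule:
P = 10/14 × 4/13 = 40/182 = 20/91.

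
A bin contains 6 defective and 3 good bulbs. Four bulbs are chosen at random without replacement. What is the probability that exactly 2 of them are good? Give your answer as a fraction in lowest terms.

One ordering (good drawn first) has probability 3/9 × 2/8 × 6/7 × 5/6 = 180/3024 = 5/84.
There are C(4,2) = 6 such orderings, each equally likely, so P = 6 × 5/84 = 5/14.

5/14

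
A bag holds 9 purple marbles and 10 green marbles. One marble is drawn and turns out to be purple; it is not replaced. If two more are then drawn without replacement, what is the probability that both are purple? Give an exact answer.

With the first marble removed, 8 purple remain out of 18.
P = 8/18 × 7/17 = 56/306 = 28/153.

28/153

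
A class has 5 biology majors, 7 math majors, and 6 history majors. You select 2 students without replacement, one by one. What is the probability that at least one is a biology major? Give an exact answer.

P(no biology majors) = 13/18 × 12/17 = 156/306 = 26/51.
P(at least one) = 1 − 26/51 = 25/51.

25/51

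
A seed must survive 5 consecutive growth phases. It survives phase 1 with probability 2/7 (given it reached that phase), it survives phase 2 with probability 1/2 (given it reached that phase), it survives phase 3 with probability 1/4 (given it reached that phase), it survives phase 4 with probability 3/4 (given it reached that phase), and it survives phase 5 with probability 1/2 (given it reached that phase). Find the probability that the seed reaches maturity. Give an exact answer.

3/224

Each stage is reached only if all earlier stages succeed, so
P = 2/7 × 1/2 × 1/4 × 3/4 × 1/2 = 6/448 = 3/224.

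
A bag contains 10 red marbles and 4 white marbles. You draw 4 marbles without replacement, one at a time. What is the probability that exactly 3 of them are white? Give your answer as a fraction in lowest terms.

40/1001

One ordering (white drawn first) has probability 4/14 × 3/13 × 2/12 × 10/11 = 240/24024 = 10/1001.
There are C(4,3) = 4 such orderings, each equally likely, so P = 4 × 10/1001 = 40/1001.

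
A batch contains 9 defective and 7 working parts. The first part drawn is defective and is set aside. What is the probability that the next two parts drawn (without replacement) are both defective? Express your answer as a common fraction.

4/15

With the first part removed, 8 defective remain out of 15.
P = 8/15 × 7/14 = 56/210 = 4/15.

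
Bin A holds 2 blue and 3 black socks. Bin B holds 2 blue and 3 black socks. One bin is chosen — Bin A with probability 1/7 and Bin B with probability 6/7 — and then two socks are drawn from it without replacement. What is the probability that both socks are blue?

1/10

From Bin A: P(both blue) = (2/5)(1/4) = 1/10.
From Bin B: P(both blue) = (2/5)(1/4) = 1/10.
Total probability = (1/7)(1/10) + (6/7)(1/10) = 1/10.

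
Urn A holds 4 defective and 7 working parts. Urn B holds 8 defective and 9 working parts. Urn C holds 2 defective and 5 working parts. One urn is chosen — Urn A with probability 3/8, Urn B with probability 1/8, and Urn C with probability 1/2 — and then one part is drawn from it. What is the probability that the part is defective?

From Urn A: P(defective) = 4/11.
From Urn B: P(defective) = 8/17.
From Urn C: P(defective) = 2/7.
Total probability = (3/8)(4/11) + (1/8)(8/17) + (1/2)(2/7) = 885/2618.

885/2618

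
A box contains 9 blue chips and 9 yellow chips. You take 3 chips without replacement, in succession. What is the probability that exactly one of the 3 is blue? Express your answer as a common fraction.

27/68

One ordering (blue drawn first) has probability 9/18 × 9/17 × 8/16 = 648/4896 = 9/68.
There are C(3,1) = 3 such orderings, each equally likely, so P = 3 × 9/68 = 27/68.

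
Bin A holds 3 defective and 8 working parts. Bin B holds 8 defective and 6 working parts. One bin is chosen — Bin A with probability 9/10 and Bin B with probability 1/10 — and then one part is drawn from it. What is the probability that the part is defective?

From Bin A: P(defective) = 3/11.
From Bin B: P(defective) = 8/14.
Total probability = (9/10)(3/11) + (1/10)(8/14) = 233/770.

233/770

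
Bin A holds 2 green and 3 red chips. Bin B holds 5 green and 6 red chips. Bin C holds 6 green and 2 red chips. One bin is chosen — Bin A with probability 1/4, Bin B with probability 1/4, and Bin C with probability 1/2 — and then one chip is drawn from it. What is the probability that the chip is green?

From Bin A: P(green) = 2/5.
From Bin B: P(green) = 5/11.
From Bin C: P(green) = 6/8.
Total probability = (1/4)(2/5) + (1/4)(5/11) + (1/2)(6/8) = 259/440.

259/440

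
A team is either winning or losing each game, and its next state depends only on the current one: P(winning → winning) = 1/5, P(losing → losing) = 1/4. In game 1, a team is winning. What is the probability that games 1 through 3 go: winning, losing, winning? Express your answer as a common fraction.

Game 1 is given. For each transition, use the conditional probability from the current state:
P(losing | winning) = 4/5; P(winning | losing) = 3/4.
P = 4/5 × 3/4 = 12/20 = 3/5.

3/5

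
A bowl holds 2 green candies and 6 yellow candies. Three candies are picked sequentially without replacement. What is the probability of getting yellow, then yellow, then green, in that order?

Chain rule:
P = 6/8 × 5/7 × 2/6 = 60/336 = 5/28.

5/28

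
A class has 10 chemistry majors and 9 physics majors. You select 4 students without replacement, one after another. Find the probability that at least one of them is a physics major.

611/646

P(no physics majors) = 10/19 × 9/18 × 8/17 × 7/16 = 5040/93024 = 35/646.
P(at least one) = 1 − 35/646 = 611/646.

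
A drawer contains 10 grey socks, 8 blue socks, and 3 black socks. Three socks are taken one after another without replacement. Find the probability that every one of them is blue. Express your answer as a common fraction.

P(all blue) = 8/21 × 7/20 × 6/19 = 336/7980 = 4/95.

4/95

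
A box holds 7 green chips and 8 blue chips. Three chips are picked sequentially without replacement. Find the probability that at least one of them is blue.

P(no blue) = 7/15 × 6/14 × 5/13 = 210/2730 = 1/13.
P(at least one) = 1 − 1/13 = 12/13.

12/13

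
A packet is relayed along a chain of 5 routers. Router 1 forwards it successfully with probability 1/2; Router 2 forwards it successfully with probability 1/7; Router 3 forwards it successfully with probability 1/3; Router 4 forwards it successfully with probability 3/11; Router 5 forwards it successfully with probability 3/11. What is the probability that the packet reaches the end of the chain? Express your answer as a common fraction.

3/1694

Each stage is reached only if all earlier stages succeed, so
P = 1/2 × 1/7 × 1/3 × 3/11 × 3/11 = 9/5082 = 3/1694.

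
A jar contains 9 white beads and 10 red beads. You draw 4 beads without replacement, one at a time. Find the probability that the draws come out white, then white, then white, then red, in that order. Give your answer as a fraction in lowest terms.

35/646

Multiply the probability of each draw given the previous ones:
P = 9/19 × 8/18 × 7/17 × 10/16 = 5040/93024 = 35/646.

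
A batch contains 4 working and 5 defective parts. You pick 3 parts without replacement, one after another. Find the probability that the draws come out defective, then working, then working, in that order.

5/42

Each draw changes the counts, so multiply the conditional probabilities along the sequence:
P = 5/9 × 4/8 × 3/7 = 60/504 = 5/42.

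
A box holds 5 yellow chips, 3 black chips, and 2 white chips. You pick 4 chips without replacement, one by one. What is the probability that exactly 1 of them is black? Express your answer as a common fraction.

One ordering (black drawn first) has probability 3/10 × 7/9 × 6/8 × 5/7 = 630/5040 = 1/8.
There are C(4,1) = 4 such orderings, each equally likely, so P = 4 × 1/8 = 1/2.

1/2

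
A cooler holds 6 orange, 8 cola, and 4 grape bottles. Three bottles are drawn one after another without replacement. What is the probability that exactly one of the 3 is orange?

One ordering (orange drawn first) has probability 6/18 × 12/17 × 11/16 = 792/4896 = 11/68.
There are C(3,1) = 3 such orderings, each equally likely, so P = 3 × 11/68 = 33/68.

33/68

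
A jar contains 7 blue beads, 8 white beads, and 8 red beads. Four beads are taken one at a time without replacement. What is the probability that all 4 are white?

P(all white) = 8/23 × 7/22 × 6/21 × 5/20 = 1680/212520 = 2/253.

2/253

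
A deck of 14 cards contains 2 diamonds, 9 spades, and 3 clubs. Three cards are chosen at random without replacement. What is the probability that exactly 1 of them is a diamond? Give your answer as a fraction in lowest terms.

One ordering (a diamond drawn first) has probability 2/14 × 12/13 × 11/12 = 264/2184 = 11/91.
There are C(3,1) = 3 such orderings, each equally likely, so P = 3 × 11/91 = 33/91.

33/91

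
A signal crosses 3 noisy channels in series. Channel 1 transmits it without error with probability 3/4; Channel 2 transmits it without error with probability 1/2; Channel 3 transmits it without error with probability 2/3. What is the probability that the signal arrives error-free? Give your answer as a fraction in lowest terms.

1/4

The events are sequential, so multiply the conditional probabilities:
P = 3/4 × 1/2 × 2/3 = 6/24 = 1/4.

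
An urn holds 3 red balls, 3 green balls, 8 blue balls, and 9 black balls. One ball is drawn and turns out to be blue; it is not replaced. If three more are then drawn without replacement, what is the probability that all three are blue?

1/44

After the first draw, 7 of the remaining 22 balls are blue.
P = 7/22 × 6/21 × 5/20 = 210/9240 = 1/44.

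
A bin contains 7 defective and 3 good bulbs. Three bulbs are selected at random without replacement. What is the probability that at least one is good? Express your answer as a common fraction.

17/24

P(no good) = 7/10 × 6/9 × 5/8 = 210/720 = 7/24.
P(at least one) = 1 − 7/24 = 17/24.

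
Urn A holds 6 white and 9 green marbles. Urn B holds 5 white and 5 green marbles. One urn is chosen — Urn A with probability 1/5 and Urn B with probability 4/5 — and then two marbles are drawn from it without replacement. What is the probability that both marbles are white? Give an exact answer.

13/63

From Urn A: P(both white) = (6/15)(5/14) = 1/7.
From Urn B: P(both white) = (5/10)(4/9) = 2/9.
Total probability = (1/5)(1/7) + (4/5)(2/9) = 13/63.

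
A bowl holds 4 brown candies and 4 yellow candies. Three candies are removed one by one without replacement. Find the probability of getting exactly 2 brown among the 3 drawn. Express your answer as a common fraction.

One ordering (brown drawn first) has probability 4/8 × 3/7 × 4/6 = 48/336 = 1/7.
There are C(3,2) = 3 such orderings, each equally likely, so P = 3 × 1/7 = 3/7.

3/7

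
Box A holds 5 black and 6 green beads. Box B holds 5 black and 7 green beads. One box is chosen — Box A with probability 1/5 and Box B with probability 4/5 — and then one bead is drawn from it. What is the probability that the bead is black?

14/33

From Box A: P(black) = 5/11.
From Box B: P(black) = 5/12.
Total probability = (1/5)(5/11) + (4/5)(5/12) = 14/33.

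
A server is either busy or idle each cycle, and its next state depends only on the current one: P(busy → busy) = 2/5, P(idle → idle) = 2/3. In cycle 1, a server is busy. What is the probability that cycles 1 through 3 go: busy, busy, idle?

6/25

Cycle 1 is given. For each transition, use the conditional probability from the current state:
P(busy | busy) = 2/5; P(idle | busy) = 3/5.
P = 2/5 × 3/5 = 6/25.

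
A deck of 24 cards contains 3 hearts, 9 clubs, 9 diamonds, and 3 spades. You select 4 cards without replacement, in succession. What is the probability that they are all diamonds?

P = 9/24 × 8/23 × 7/22 × 6/21 = 3024/255024 = 3/253.

3/253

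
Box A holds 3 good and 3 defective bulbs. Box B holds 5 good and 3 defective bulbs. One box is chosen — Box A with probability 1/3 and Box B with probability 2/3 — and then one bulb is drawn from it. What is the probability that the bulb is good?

7/12

From Box A: P(good) = 3/6.
From Box B: P(good) = 5/8.
Total probability = (1/3)(3/6) + (2/3)(5/8) = 7/12.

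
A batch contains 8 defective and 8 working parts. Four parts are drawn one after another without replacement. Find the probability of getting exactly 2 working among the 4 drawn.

28/65

One ordering (working drawn first) has probability 8/16 × 7/15 × 8/14 × 7/13 = 3136/43680 = 14/195.
There are C(4,2) = 6 such orderings, each equally likely, so P = 6 × 14/195 = 28/65.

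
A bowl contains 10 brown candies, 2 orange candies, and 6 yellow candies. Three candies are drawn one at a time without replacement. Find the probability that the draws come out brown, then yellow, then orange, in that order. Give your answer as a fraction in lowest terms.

Each draw changes the counts, so multiply the conditional probabilities along the sequence:
P = 10/18 × 6/17 × 2/16 = 120/4896 = 5/204.

5/204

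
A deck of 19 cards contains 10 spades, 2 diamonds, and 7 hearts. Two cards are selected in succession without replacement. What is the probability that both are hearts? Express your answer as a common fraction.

P(all hearts) = 7/19 × 6/18 = 42/342 = 7/57.

7/57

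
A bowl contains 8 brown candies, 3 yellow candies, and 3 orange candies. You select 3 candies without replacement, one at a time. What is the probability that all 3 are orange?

1/364

P(every draw is orange) = 3/14 × 2/13 × 1/12 = 6/2184 = 1/364.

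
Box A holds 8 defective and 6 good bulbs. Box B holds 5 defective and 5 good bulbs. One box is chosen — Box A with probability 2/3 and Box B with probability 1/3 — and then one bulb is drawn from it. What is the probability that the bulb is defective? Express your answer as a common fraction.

From Box A: P(defective) = 8/14.
From Box B: P(defective) = 5/10.
Total probability = (2/3)(8/14) + (1/3)(5/10) = 23/42.

23/42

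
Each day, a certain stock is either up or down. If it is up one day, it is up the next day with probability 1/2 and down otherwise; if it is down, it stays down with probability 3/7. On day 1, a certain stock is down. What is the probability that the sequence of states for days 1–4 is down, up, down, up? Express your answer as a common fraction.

8/49

Day 1 is given. For each transition, use the conditional probability from the current state:
P(up | down) = 4/7; P(down | up) = 1/2; P(up | down) = 4/7.
P = 4/7 × 1/2 × 4/7 = 16/98 = 8/49.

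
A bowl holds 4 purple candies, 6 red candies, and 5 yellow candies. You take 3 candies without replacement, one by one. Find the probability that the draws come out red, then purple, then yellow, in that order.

4/91

Chain rule:
P = 6/15 × 4/14 × 5/13 = 120/2730 = 4/91.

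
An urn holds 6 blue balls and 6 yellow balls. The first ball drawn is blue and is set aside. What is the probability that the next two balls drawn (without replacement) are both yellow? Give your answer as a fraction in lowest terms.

With the first ball removed, 6 yellow remain out of 11.
P = 6/11 × 5/10 = 30/110 = 3/11.

3/11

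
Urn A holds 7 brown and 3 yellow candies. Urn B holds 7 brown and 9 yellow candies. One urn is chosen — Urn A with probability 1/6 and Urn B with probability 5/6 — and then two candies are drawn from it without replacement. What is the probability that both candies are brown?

161/720

From Urn A: P(both brown) = (7/10)(6/9) = 7/15.
From Urn B: P(both brown) = (7/16)(6/15) = 7/40.
Total probability = (1/6)(7/15) + (5/6)(7/40) = 161/720.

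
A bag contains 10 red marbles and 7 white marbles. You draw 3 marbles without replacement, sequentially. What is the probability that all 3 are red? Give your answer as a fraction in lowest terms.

P(all red) = 10/17 × 9/16 × 8/15 = 720/4080 = 3/17.

3/17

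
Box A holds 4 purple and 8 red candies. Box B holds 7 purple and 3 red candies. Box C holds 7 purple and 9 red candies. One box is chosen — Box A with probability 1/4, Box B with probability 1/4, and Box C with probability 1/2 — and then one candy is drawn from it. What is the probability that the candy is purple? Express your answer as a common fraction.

From Box A: P(purple) = 4/12.
From Box B: P(purple) = 7/10.
From Box C: P(purple) = 7/16.
Total probability = (1/4)(4/12) + (1/4)(7/10) + (1/2)(7/16) = 229/480.

229/480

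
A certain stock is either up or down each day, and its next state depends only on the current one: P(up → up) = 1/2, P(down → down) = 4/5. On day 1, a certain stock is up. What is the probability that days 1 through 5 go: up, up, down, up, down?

Day 1 is given. For each transition, use the conditional probability from the current state:
P(up | up) = 1/2; P(down | up) = 1/2; P(up | down) = 1/5; P(down | up) = 1/2.
P = 1/2 × 1/2 × 1/5 × 1/2 = 1/40.

1/40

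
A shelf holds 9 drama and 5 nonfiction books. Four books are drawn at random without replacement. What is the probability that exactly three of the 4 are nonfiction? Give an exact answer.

90/1001

One ordering (nonfiction drawn first) has probability 5/14 × 4/13 × 3/12 × 9/11 = 540/24024 = 45/2002.
There are C(4,3) = 4 such orderings, each equally likely, so P = 4 × 45/2002 = 90/1001.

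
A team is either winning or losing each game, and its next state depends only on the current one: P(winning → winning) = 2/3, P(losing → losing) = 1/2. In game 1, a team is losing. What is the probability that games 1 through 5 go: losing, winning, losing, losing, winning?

1/24

Game 1 is given. For each transition, use the conditional probability from the current state:
P(winning | losing) = 1/2; P(losing | winning) = 1/3; P(losing | losing) = 1/2; P(winning | losing) = 1/2.
P = 1/2 × 1/3 × 1/2 × 1/2 = 1/24.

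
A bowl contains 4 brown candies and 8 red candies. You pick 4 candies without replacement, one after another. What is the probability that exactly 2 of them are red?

56/165

One ordering (red drawn first) has probability 8/12 × 7/11 × 4/10 × 3/9 = 672/11880 = 28/495.
There are C(4,2) = 6 such orderings, each equally likely, so P = 6 × 28/495 = 56/165.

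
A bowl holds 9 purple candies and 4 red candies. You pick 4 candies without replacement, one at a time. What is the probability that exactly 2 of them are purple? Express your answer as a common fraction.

216/715

One ordering (purple drawn first) has probability 9/13 × 8/12 × 4/11 × 3/10 = 864/17160 = 36/715.
There are C(4,2) = 6 such orderings, each equally likely, so P = 6 × 36/715 = 216/715.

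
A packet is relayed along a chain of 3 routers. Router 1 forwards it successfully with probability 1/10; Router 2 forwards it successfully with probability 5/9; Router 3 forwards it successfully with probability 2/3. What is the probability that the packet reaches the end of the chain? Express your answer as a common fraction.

The events are sequential, so multiply the conditional probabilities:
P = 1/10 × 5/9 × 2/3 = 10/270 = 1/27.

1/27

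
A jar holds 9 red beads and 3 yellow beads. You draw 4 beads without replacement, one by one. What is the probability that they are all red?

14/55

P(every draw is red) = 9/12 × 8/11 × 7/10 × 6/9 = 3024/11880 = 14/55.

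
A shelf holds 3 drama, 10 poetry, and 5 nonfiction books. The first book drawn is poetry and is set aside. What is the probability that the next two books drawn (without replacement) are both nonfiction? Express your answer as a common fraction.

5/68

With the first book removed, 5 nonfiction remain out of 17.
P = 5/17 × 4/16 = 20/272 = 5/68.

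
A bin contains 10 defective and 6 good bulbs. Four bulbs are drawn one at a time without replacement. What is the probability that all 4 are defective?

3/26

P(every draw is defective) = 10/16 × 9/15 × 8/14 × 7/13 = 5040/43680 = 3/26.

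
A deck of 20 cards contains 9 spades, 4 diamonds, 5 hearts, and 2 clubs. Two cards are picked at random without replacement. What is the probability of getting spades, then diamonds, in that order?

Multiply the probability of each draw given the previous ones:
P = 9/20 × 4/19 = 36/380 = 9/95.

9/95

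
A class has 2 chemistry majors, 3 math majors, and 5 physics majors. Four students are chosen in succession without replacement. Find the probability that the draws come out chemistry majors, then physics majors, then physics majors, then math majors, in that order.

Chain rule:
P = 2/10 × 5/9 × 4/8 × 3/7 = 120/5040 = 1/42.

1/42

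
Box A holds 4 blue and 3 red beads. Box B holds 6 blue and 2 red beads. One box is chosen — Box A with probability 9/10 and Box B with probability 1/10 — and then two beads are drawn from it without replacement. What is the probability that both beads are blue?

87/280

From Box A: P(both blue) = (4/7)(3/6) = 2/7.
From Box B: P(both blue) = (6/8)(5/7) = 15/28.
Total probability = (9/10)(2/7) + (1/10)(15/28) = 87/280.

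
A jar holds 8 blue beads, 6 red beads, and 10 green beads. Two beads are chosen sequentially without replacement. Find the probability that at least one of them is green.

185/276

P(no green) = 14/24 × 13/23 = 182/552 = 91/276.
P(at least one) = 1 − 91/276 = 185/276.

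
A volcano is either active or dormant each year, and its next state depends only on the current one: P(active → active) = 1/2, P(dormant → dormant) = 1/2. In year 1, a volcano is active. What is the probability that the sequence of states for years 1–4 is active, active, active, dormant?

Year 1 is given. For each transition, use the conditional probability from the current state:
P(active | active) = 1/2; P(active | active) = 1/2; P(dormant | active) = 1/2.
P = 1/2 × 1/2 × 1/2 = 1/8.

1/8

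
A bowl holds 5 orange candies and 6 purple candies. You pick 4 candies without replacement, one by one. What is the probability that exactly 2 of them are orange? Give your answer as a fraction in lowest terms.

One ordering (orange drawn first) has probability 5/11 × 4/10 × 6/9 × 5/8 = 600/7920 = 5/66.
There are C(4,2) = 6 such orderings, each equally likely, so P = 6 × 5/66 = 5/11.

5/11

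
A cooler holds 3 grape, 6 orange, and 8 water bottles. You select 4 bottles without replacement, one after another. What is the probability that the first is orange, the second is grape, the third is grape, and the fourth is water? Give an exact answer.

3/595

Each draw changes the counts, so multiply the conditional probabilities along the sequence:
P = 6/17 × 3/16 × 2/15 × 8/14 = 288/57120 = 3/595.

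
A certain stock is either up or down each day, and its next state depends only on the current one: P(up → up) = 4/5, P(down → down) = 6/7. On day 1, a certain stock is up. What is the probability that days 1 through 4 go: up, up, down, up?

Day 1 is given. For each transition, use the conditional probability from the current state:
P(up | up) = 4/5; P(down | up) = 1/5; P(up | down) = 1/7.
P = 4/5 × 1/5 × 1/7 = 4/175.

4/175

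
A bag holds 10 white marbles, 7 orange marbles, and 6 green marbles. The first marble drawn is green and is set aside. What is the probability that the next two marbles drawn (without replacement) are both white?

15/77

With the first marble removed, 10 white remain out of 22.
P = 10/22 × 9/21 = 90/462 = 15/77.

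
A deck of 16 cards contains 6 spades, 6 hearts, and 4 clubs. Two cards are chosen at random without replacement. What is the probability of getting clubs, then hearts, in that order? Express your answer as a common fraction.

1/10

Multiply the probability of each draw given the previous ones:
P = 4/16 × 6/15 = 24/240 = 1/10.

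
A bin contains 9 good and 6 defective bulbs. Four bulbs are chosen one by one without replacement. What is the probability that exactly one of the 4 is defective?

One ordering (defective drawn first) has probability 6/15 × 9/14 × 8/13 × 7/12 = 3024/32760 = 6/65.
There are C(4,1) = 4 such orderings, each equally likely, so P = 4 × 6/65 = 24/65.

24/65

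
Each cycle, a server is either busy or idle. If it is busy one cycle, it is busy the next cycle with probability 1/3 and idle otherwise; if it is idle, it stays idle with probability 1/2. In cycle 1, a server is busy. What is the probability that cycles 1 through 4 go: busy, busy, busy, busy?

Cycle 1 is given. For each transition, use the conditional probability from the current state:
P(busy | busy) = 1/3; P(busy | busy) = 1/3; P(busy | busy) = 1/3.
P = 1/3 × 1/3 × 1/3 = 1/27.

1/27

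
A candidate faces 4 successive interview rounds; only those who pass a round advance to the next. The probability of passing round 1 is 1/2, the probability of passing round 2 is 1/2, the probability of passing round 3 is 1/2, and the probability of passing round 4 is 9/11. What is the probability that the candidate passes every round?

Each stage is reached only if all earlier stages succeed, so
P = 1/2 × 1/2 × 1/2 × 9/11 = 9/88.

9/88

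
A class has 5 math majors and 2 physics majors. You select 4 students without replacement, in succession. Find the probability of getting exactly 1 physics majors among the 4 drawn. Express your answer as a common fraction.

One ordering (a physics major drawn first) has probability 2/7 × 5/6 × 4/5 × 3/4 = 120/840 = 1/7.
There are C(4,1) = 4 such orderings, each equally likely, so P = 4 × 1/7 = 4/7.

4/7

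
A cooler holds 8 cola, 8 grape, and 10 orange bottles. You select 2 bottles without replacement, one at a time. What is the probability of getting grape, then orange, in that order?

Multiply the probability of each draw given the previous ones:
P = 8/26 × 10/25 = 80/650 = 8/65.

8/65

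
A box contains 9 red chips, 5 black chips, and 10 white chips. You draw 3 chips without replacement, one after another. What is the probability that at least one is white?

P(no white) = 14/24 × 13/23 × 12/22 = 2184/12144 = 91/506.
P(at least one) = 1 − 91/506 = 415/506.

415/506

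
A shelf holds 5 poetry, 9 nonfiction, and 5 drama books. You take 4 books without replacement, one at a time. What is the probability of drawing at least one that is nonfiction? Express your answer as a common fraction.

611/646

P(no nonfiction) = 10/19 × 9/18 × 8/17 × 7/16 = 5040/93024 = 35/646.
P(at least one) = 1 − 35/646 = 611/646.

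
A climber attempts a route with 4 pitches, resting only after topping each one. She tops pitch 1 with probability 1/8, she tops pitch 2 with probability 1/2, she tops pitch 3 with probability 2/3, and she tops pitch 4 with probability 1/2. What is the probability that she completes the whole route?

1/48

The events are sequential, so multiply the conditional probabilities:
P = 1/8 × 1/2 × 2/3 × 1/2 = 2/96 = 1/48.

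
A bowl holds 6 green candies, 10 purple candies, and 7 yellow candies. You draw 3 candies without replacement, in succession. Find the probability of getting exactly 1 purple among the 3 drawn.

780/1771

One ordering (purple drawn first) has probability 10/23 × 13/22 × 12/21 = 1560/10626 = 260/1771.
There are C(3,1) = 3 such orderings, each equally likely, so P = 3 × 260/1771 = 780/1771.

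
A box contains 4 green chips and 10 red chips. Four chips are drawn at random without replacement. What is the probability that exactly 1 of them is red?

40/1001

One ordering (red drawn first) has probability 10/14 × 4/13 × 3/12 × 2/11 = 240/24024 = 10/1001.
There are C(4,1) = 4 such orderings, each equally likely, so P = 4 × 10/1001 = 40/1001.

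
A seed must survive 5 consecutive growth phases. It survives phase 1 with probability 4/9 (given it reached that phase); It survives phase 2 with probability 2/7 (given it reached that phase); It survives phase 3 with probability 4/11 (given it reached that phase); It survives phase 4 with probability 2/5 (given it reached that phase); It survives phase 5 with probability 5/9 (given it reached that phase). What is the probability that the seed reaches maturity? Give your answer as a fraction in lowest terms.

Each stage is reached only if all earlier stages succeed, so
P = 4/9 × 2/7 × 4/11 × 2/5 × 5/9 = 320/31185 = 64/6237.

64/6237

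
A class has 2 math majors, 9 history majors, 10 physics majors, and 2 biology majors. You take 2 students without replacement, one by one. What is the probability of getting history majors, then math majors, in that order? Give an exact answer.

9/253

Chain rule:
P = 9/23 × 2/22 = 18/506 = 9/253.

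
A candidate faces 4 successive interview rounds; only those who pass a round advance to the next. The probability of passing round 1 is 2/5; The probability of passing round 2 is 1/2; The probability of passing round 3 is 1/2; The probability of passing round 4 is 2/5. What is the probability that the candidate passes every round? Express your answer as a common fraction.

1/25

Each stage is reached only if all earlier stages succeed, so
P = 2/5 × 1/2 × 1/2 × 2/5 = 4/100 = 1/25.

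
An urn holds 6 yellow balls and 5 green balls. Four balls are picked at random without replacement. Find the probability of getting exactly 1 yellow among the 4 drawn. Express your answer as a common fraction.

2/11

One ordering (yellow drawn first) has probability 6/11 × 5/10 × 4/9 × 3/8 = 360/7920 = 1/22.
There are C(4,1) = 4 such orderings, each equally likely, so P = 4 × 1/22 = 2/11.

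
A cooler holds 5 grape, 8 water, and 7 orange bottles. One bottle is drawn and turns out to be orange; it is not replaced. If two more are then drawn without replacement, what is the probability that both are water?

28/171

After the first draw, 8 of the remaining 19 bottles are water.
P = 8/19 × 7/18 = 56/342 = 28/171.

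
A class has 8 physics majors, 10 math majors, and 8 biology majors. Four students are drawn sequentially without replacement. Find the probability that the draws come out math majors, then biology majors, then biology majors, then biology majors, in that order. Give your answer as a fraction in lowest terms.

Chain rule:
P = 10/26 × 8/25 × 7/24 × 6/23 = 3360/358800 = 14/1495.

14/1495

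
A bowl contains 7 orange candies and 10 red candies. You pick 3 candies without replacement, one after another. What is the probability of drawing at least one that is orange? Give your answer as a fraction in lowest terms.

P(no orange) = 10/17 × 9/16 × 8/15 = 720/4080 = 3/17.
P(at least one) = 1 − 3/17 = 14/17.

14/17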